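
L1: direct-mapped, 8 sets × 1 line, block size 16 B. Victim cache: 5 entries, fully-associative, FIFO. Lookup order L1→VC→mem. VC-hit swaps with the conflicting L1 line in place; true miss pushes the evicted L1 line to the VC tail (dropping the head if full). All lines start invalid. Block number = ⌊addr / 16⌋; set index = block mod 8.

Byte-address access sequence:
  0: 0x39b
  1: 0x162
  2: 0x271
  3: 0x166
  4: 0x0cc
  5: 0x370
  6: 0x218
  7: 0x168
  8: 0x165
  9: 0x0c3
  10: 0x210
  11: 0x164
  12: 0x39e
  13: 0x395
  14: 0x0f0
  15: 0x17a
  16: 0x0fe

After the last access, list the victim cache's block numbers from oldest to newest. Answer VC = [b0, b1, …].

VC = [39, 33, 55, 23]

0: 0x39b (blk 57, set 1) → MISS  vc=[]
1: 0x162 (blk 22, set 6) → MISS  vc=[]
2: 0x271 (blk 39, set 7) → MISS  vc=[]
3: 0x166 (blk 22, set 6) → L1-HIT  vc=[]
4: 0xcc (blk 12, set 4) → MISS  vc=[]
5: 0x370 (blk 55, set 7) → MISS  vc=[39]
6: 0x218 (blk 33, set 1) → MISS  vc=[39, 57]
7: 0x168 (blk 22, set 6) → L1-HIT  vc=[39, 57]
8: 0x165 (blk 22, set 6) → L1-HIT  vc=[39, 57]
9: 0xc3 (blk 12, set 4) → L1-HIT  vc=[39, 57]
10: 0x210 (blk 33, set 1) → L1-HIT  vc=[39, 57]
11: 0x164 (blk 22, set 6) → L1-HIT  vc=[39, 57]
12: 0x39e (blk 57, set 1) → VC-HIT  vc=[39, 33]
13: 0x395 (blk 57, set 1) → L1-HIT  vc=[39, 33]
14: 0xf0 (blk 15, set 7) → MISS  vc=[39, 33, 55]
15: 0x17a (blk 23, set 7) → MISS  vc=[39, 33, 55, 15]
16: 0xfe (blk 15, set 7) → VC-HIT  vc=[39, 33, 55, 23]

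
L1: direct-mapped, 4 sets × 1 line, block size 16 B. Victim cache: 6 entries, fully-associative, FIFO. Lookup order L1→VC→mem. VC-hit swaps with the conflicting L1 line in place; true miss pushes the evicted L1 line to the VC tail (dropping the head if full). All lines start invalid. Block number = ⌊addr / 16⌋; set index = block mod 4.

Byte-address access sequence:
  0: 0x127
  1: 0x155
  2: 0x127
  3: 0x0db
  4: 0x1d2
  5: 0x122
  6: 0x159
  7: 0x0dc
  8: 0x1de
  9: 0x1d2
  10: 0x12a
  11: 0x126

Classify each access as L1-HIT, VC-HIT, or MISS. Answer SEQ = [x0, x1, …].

SEQ = [MISS, MISS, L1-HIT, MISS, MISS, L1-HIT, VC-HIT, VC-HIT, VC-HIT, L1-HIT, L1-HIT, L1-HIT]

  [0] addr=0x127 blk=18 s=2: MISS | VC []
  [1] addr=0x155 blk=21 s=1: MISS | VC []
  [2] addr=0x127 blk=18 s=2: L1-HIT | VC []
  [3] addr=0xdb blk=13 s=1: MISS | VC [21]
  [4] addr=0x1d2 blk=29 s=1: MISS | VC [21, 13]
  [5] addr=0x122 blk=18 s=2: L1-HIT | VC [21, 13]
  [6] addr=0x159 blk=21 s=1: VC-HIT | VC [29, 13]
  [7] addr=0xdc blk=13 s=1: VC-HIT | VC [29, 21]
  [8] addr=0x1de blk=29 s=1: VC-HIT | VC [13, 21]
  [9] addr=0x1d2 blk=29 s=1: L1-HIT | VC [13, 21]
  [10] addr=0x12a blk=18 s=2: L1-HIT | VC [13, 21]
  [11] addr=0x126 blk=18 s=2: L1-HIT | VC [13, 21]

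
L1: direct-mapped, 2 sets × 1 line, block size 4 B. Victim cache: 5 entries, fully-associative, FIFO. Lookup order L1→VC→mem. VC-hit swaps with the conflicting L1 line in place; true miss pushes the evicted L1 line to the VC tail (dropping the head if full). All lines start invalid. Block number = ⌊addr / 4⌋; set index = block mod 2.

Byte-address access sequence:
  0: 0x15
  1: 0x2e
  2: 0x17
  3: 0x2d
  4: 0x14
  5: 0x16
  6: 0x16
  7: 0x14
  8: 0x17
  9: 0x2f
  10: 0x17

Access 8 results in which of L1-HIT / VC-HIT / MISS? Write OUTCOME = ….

OUTCOME = L1-HIT

#0 0x15→b5/s1 MISS; vc=[]
#1 0x2e→b11/s1 MISS; vc=[5]
#2 0x17→b5/s1 VC-HIT; vc=[11]
#3 0x2d→b11/s1 VC-HIT; vc=[5]
#4 0x14→b5/s1 VC-HIT; vc=[11]
#5 0x16→b5/s1 L1-HIT; vc=[11]
#6 0x16→b5/s1 L1-HIT; vc=[11]
#7 0x14→b5/s1 L1-HIT; vc=[11]
#8 0x17→b5/s1 L1-HIT; vc=[11]
#9 0x2f→b11/s1 VC-HIT; vc=[5]
#10 0x17→b5/s1 VC-HIT; vc=[11]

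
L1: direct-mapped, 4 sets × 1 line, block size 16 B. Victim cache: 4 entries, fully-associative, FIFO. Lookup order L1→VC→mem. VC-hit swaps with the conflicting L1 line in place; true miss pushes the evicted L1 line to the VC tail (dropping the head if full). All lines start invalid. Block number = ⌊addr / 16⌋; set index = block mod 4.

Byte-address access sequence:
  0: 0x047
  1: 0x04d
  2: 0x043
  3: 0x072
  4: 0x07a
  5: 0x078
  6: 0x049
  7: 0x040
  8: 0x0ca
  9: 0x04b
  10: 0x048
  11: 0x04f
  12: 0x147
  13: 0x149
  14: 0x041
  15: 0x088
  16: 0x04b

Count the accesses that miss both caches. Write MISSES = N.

MISSES = 5

  [0] addr=0x47 blk=4 s=0: MISS | VC []
  [1] addr=0x4d blk=4 s=0: L1-HIT | VC []
  [2] addr=0x43 blk=4 s=0: L1-HIT | VC []
  [3] addr=0x72 blk=7 s=3: MISS | VC []
  [4] addr=0x7a blk=7 s=3: L1-HIT | VC []
  [5] addr=0x78 blk=7 s=3: L1-HIT | VC []
  [6] addr=0x49 blk=4 s=0: L1-HIT | VC []
  [7] addr=0x40 blk=4 s=0: L1-HIT | VC []
  [8] addr=0xca blk=12 s=0: MISS | VC [4]
  [9] addr=0x4b blk=4 s=0: VC-HIT | VC [12]
  [10] addr=0x48 blk=4 s=0: L1-HIT | VC [12]
  [11] addr=0x4f blk=4 s=0: L1-HIT | VC [12]
  [12] addr=0x147 blk=20 s=0: MISS | VC [12, 4]
  [13] addr=0x149 blk=20 s=0: L1-HIT | VC [12, 4]
  [14] addr=0x41 blk=4 s=0: VC-HIT | VC [12, 20]
  [15] addr=0x88 blk=8 s=0: MISS | VC [12, 20, 4]
  [16] addr=0x4b blk=4 s=0: VC-HIT | VC [12, 20, 8]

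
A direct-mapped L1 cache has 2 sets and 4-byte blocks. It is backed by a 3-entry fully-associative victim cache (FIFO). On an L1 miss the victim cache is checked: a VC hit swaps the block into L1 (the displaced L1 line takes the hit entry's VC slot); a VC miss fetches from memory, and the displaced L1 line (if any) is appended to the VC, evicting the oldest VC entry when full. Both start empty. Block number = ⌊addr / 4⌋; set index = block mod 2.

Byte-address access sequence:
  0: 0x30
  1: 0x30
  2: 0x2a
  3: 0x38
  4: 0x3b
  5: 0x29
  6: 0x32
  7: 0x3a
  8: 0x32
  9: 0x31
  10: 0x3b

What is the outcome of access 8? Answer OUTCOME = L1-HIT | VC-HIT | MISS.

  [0] addr=0x30 blk=12 s=0: MISS | VC []
  [1] addr=0x30 blk=12 s=0: L1-HIT | VC []
  [2] addr=0x2a blk=10 s=0: MISS | VC [12]
  [3] addr=0x38 blk=14 s=0: MISS | VC [12, 10]
  [4] addr=0x3b blk=14 s=0: L1-HIT | VC [12, 10]
  [5] addr=0x29 blk=10 s=0: VC-HIT | VC [12, 14]
  [6] addr=0x32 blk=12 s=0: VC-HIT | VC [10, 14]
  [7] addr=0x3a blk=14 s=0: VC-HIT | VC [10, 12]
  [8] addr=0x32 blk=12 s=0: VC-HIT | VC [10, 14]
  [9] addr=0x31 blk=12 s=0: L1-HIT | VC [10, 14]
  [10] addr=0x3b blk=14 s=0: VC-HIT | VC [10, 12]

OUTCOME = VC-HIT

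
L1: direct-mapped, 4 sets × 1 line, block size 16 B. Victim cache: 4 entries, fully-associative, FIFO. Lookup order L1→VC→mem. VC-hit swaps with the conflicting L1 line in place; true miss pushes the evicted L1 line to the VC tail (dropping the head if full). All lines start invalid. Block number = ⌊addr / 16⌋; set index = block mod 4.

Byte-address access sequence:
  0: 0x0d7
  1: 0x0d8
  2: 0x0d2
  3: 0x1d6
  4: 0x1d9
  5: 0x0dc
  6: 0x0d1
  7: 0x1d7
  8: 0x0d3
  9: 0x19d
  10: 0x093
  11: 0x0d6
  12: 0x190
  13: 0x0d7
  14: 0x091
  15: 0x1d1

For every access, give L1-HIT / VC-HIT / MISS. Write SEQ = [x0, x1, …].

0: 0xd7 (blk 13, set 1) → MISS  vc=[]
1: 0xd8 (blk 13, set 1) → L1-HIT  vc=[]
2: 0xd2 (blk 13, set 1) → L1-HIT  vc=[]
3: 0x1d6 (blk 29, set 1) → MISS  vc=[13]
4: 0x1d9 (blk 29, set 1) → L1-HIT  vc=[13]
5: 0xdc (blk 13, set 1) → VC-HIT  vc=[29]
6: 0xd1 (blk 13, set 1) → L1-HIT  vc=[29]
7: 0x1d7 (blk 29, set 1) → VC-HIT  vc=[13]
8: 0xd3 (blk 13, set 1) → VC-HIT  vc=[29]
9: 0x19d (blk 25, set 1) → MISS  vc=[29, 13]
10: 0x93 (blk 9, set 1) → MISS  vc=[29, 13, 25]
11: 0xd6 (blk 13, set 1) → VC-HIT  vc=[29, 9, 25]
12: 0x190 (blk 25, set 1) → VC-HIT  vc=[29, 9, 13]
13: 0xd7 (blk 13, set 1) → VC-HIT  vc=[29, 9, 25]
14: 0x91 (blk 9, set 1) → VC-HIT  vc=[29, 13, 25]
15: 0x1d1 (blk 29, set 1) → VC-HIT  vc=[9, 13, 25]

SEQ = [MISS, L1-HIT, L1-HIT, MISS, L1-HIT, VC-HIT, L1-HIT, VC-HIT, VC-HIT, MISS, MISS, VC-HIT, VC-HIT, VC-HIT, VC-HIT, VC-HIT]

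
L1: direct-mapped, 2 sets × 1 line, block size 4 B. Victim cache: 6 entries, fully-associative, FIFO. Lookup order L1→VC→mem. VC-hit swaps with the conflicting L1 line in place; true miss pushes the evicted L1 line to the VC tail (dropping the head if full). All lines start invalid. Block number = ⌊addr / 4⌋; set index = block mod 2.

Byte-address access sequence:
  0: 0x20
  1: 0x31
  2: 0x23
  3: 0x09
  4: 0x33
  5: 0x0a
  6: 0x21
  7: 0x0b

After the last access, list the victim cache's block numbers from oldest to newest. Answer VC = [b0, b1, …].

#0 0x20→b8/s0 MISS; vc=[]
#1 0x31→b12/s0 MISS; vc=[8]
#2 0x23→b8/s0 VC-HIT; vc=[12]
#3 0x9→b2/s0 MISS; vc=[12,8]
#4 0x33→b12/s0 VC-HIT; vc=[2,8]
#5 0xa→b2/s0 VC-HIT; vc=[12,8]
#6 0x21→b8/s0 VC-HIT; vc=[12,2]
#7 0xb→b2/s0 VC-HIT; vc=[12,8]

VC = [12, 8]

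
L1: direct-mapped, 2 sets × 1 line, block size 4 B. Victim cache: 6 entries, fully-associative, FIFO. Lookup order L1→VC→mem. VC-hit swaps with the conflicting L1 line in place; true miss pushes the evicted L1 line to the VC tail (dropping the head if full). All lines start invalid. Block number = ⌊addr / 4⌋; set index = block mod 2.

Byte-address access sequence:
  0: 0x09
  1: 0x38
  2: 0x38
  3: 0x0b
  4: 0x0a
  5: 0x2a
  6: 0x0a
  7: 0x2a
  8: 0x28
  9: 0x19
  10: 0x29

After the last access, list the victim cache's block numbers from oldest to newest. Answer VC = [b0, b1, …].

0: 0x9 (blk 2, set 0) → MISS  vc=[]
1: 0x38 (blk 14, set 0) → MISS  vc=[2]
2: 0x38 (blk 14, set 0) → L1-HIT  vc=[2]
3: 0xb (blk 2, set 0) → VC-HIT  vc=[14]
4: 0xa (blk 2, set 0) → L1-HIT  vc=[14]
5: 0x2a (blk 10, set 0) → MISS  vc=[14, 2]
6: 0xa (blk 2, set 0) → VC-HIT  vc=[14, 10]
7: 0x2a (blk 10, set 0) → VC-HIT  vc=[14, 2]
8: 0x28 (blk 10, set 0) → L1-HIT  vc=[14, 2]
9: 0x19 (blk 6, set 0) → MISS  vc=[14, 2, 10]
10: 0x29 (blk 10, set 0) → VC-HIT  vc=[14, 2, 6]

VC = [14, 2, 6]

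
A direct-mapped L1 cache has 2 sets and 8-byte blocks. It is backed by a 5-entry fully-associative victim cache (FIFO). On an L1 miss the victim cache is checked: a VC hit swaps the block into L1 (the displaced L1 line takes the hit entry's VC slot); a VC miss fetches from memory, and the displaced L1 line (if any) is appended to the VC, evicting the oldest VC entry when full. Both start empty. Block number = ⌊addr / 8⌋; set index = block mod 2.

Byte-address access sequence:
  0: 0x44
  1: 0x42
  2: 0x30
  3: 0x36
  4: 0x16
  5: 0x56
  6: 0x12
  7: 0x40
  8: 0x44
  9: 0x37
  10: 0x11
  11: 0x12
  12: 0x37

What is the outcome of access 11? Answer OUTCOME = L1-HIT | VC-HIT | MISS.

OUTCOME = L1-HIT

#0 0x44→b8/s0 MISS; vc=[]
#1 0x42→b8/s0 L1-HIT; vc=[]
#2 0x30→b6/s0 MISS; vc=[8]
#3 0x36→b6/s0 L1-HIT; vc=[8]
#4 0x16→b2/s0 MISS; vc=[8,6]
#5 0x56→b10/s0 MISS; vc=[8,6,2]
#6 0x12→b2/s0 VC-HIT; vc=[8,6,10]
#7 0x40→b8/s0 VC-HIT; vc=[2,6,10]
#8 0x44→b8/s0 L1-HIT; vc=[2,6,10]
#9 0x37→b6/s0 VC-HIT; vc=[2,8,10]
#10 0x11→b2/s0 VC-HIT; vc=[6,8,10]
#11 0x12→b2/s0 L1-HIT; vc=[6,8,10]
#12 0x37→b6/s0 VC-HIT; vc=[2,8,10]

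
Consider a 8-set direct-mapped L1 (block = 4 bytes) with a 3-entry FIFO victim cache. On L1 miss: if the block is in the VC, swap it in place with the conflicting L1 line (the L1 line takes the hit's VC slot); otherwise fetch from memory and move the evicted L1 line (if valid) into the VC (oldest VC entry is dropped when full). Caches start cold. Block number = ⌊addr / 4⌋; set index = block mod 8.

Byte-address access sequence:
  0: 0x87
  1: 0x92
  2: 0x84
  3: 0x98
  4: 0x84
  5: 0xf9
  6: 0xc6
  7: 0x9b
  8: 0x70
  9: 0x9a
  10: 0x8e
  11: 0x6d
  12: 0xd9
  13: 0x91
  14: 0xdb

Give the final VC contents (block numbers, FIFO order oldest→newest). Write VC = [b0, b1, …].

#0 0x87→b33/s1 MISS; vc=[]
#1 0x92→b36/s4 MISS; vc=[]
#2 0x84→b33/s1 L1-HIT; vc=[]
#3 0x98→b38/s6 MISS; vc=[]
#4 0x84→b33/s1 L1-HIT; vc=[]
#5 0xf9→b62/s6 MISS; vc=[38]
#6 0xc6→b49/s1 MISS; vc=[38,33]
#7 0x9b→b38/s6 VC-HIT; vc=[62,33]
#8 0x70→b28/s4 MISS; vc=[62,33,36]
#9 0x9a→b38/s6 L1-HIT; vc=[62,33,36]
#10 0x8e→b35/s3 MISS; vc=[62,33,36]
#11 0x6d→b27/s3 MISS; vc=[33,36,35]
#12 0xd9→b54/s6 MISS; vc=[36,35,38]
#13 0x91→b36/s4 VC-HIT; vc=[28,35,38]
#14 0xdb→b54/s6 L1-HIT; vc=[28,35,38]

VC = [28, 35, 38]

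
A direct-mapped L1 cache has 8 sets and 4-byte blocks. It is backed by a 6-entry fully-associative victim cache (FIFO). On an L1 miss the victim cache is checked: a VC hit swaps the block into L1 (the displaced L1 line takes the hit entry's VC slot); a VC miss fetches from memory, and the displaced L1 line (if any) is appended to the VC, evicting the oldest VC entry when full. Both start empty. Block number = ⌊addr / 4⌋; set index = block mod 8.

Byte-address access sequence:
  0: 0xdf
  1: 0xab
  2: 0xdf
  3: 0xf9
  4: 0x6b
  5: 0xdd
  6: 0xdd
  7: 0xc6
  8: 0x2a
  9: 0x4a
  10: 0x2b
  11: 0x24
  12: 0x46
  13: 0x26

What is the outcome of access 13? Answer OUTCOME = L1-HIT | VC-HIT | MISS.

0: 0xdf (blk 55, set 7) → MISS  vc=[]
1: 0xab (blk 42, set 2) → MISS  vc=[]
2: 0xdf (blk 55, set 7) → L1-HIT  vc=[]
3: 0xf9 (blk 62, set 6) → MISS  vc=[]
4: 0x6b (blk 26, set 2) → MISS  vc=[42]
5: 0xdd (blk 55, set 7) → L1-HIT  vc=[42]
6: 0xdd (blk 55, set 7) → L1-HIT  vc=[42]
7: 0xc6 (blk 49, set 1) → MISS  vc=[42]
8: 0x2a (blk 10, set 2) → MISS  vc=[42, 26]
9: 0x4a (blk 18, set 2) → MISS  vc=[42, 26, 10]
10: 0x2b (blk 10, set 2) → VC-HIT  vc=[42, 26, 18]
11: 0x24 (blk 9, set 1) → MISS  vc=[42, 26, 18, 49]
12: 0x46 (blk 17, set 1) → MISS  vc=[42, 26, 18, 49, 9]
13: 0x26 (blk 9, set 1) → VC-HIT  vc=[42, 26, 18, 49, 17]

OUTCOME = VC-HIT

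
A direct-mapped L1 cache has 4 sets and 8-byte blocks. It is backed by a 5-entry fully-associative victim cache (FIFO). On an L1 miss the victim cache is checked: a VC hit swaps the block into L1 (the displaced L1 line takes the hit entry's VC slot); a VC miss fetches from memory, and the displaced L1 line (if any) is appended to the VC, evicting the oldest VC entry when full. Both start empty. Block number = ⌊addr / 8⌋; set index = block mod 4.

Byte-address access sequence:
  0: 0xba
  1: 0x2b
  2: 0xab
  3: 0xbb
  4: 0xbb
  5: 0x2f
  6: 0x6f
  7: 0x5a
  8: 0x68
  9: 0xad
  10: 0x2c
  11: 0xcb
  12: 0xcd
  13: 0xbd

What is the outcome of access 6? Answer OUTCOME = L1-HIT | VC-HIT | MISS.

OUTCOME = MISS

  [0] addr=0xba blk=23 s=3: MISS | VC []
  [1] addr=0x2b blk=5 s=1: MISS | VC []
  [2] addr=0xab blk=21 s=1: MISS | VC [5]
  [3] addr=0xbb blk=23 s=3: L1-HIT | VC [5]
  [4] addr=0xbb blk=23 s=3: L1-HIT | VC [5]
  [5] addr=0x2f blk=5 s=1: VC-HIT | VC [21]
  [6] addr=0x6f blk=13 s=1: MISS | VC [21, 5]
  [7] addr=0x5a blk=11 s=3: MISS | VC [21, 5, 23]
  [8] addr=0x68 blk=13 s=1: L1-HIT | VC [21, 5, 23]
  [9] addr=0xad blk=21 s=1: VC-HIT | VC [13, 5, 23]
  [10] addr=0x2c blk=5 s=1: VC-HIT | VC [13, 21, 23]
  [11] addr=0xcb blk=25 s=1: MISS | VC [13, 21, 23, 5]
  [12] addr=0xcd blk=25 s=1: L1-HIT | VC [13, 21, 23, 5]
  [13] addr=0xbd blk=23 s=3: VC-HIT | VC [13, 21, 11, 5]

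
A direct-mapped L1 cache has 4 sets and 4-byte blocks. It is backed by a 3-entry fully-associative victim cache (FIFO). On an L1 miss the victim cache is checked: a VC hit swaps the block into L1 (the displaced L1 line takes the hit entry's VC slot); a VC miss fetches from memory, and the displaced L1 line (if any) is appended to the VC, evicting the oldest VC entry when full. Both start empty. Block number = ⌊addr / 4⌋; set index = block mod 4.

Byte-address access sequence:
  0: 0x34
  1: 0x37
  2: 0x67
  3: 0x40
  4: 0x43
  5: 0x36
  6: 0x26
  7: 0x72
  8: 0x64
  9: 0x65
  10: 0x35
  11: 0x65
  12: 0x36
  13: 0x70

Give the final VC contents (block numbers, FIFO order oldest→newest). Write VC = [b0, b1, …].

VC = [9, 25, 16]

#0 0x34→b13/s1 MISS; vc=[]
#1 0x37→b13/s1 L1-HIT; vc=[]
#2 0x67→b25/s1 MISS; vc=[13]
#3 0x40→b16/s0 MISS; vc=[13]
#4 0x43→b16/s0 L1-HIT; vc=[13]
#5 0x36→b13/s1 VC-HIT; vc=[25]
#6 0x26→b9/s1 MISS; vc=[25,13]
#7 0x72→b28/s0 MISS; vc=[25,13,16]
#8 0x64→b25/s1 VC-HIT; vc=[9,13,16]
#9 0x65→b25/s1 L1-HIT; vc=[9,13,16]
#10 0x35→b13/s1 VC-HIT; vc=[9,25,16]
#11 0x65→b25/s1 VC-HIT; vc=[9,13,16]
#12 0x36→b13/s1 VC-HIT; vc=[9,25,16]
#13 0x70→b28/s0 L1-HIT; vc=[9,25,16]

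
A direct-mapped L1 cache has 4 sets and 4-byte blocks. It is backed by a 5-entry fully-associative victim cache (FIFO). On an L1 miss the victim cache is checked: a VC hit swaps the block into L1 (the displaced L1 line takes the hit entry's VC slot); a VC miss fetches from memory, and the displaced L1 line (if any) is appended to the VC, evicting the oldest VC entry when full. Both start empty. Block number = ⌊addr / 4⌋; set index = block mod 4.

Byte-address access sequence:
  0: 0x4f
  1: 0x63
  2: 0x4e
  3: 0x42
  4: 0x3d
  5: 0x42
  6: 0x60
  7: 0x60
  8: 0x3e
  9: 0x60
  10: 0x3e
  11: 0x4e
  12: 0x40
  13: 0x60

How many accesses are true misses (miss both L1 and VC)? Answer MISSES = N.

MISSES = 4

0: 0x4f (blk 19, set 3) → MISS  vc=[]
1: 0x63 (blk 24, set 0) → MISS  vc=[]
2: 0x4e (blk 19, set 3) → L1-HIT  vc=[]
3: 0x42 (blk 16, set 0) → MISS  vc=[24]
4: 0x3d (blk 15, set 3) → MISS  vc=[24, 19]
5: 0x42 (blk 16, set 0) → L1-HIT  vc=[24, 19]
6: 0x60 (blk 24, set 0) → VC-HIT  vc=[16, 19]
7: 0x60 (blk 24, set 0) → L1-HIT  vc=[16, 19]
8: 0x3e (blk 15, set 3) → L1-HIT  vc=[16, 19]
9: 0x60 (blk 24, set 0) → L1-HIT  vc=[16, 19]
10: 0x3e (blk 15, set 3) → L1-HIT  vc=[16, 19]
11: 0x4e (blk 19, set 3) → VC-HIT  vc=[16, 15]
12: 0x40 (blk 16, set 0) → VC-HIT  vc=[24, 15]
13: 0x60 (blk 24, set 0) → VC-HIT  vc=[16, 15]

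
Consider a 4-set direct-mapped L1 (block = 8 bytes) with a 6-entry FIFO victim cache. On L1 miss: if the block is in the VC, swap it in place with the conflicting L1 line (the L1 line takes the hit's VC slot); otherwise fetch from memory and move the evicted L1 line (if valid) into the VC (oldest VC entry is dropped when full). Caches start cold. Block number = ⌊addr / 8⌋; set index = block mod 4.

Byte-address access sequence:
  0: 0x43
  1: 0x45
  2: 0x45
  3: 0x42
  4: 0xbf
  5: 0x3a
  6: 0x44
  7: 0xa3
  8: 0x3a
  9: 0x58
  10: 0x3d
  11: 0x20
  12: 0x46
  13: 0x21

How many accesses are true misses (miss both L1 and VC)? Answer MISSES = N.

#0 0x43→b8/s0 MISS; vc=[]
#1 0x45→b8/s0 L1-HIT; vc=[]
#2 0x45→b8/s0 L1-HIT; vc=[]
#3 0x42→b8/s0 L1-HIT; vc=[]
#4 0xbf→b23/s3 MISS; vc=[]
#5 0x3a→b7/s3 MISS; vc=[23]
#6 0x44→b8/s0 L1-HIT; vc=[23]
#7 0xa3→b20/s0 MISS; vc=[23,8]
#8 0x3a→b7/s3 L1-HIT; vc=[23,8]
#9 0x58→b11/s3 MISS; vc=[23,8,7]
#10 0x3d→b7/s3 VC-HIT; vc=[23,8,11]
#11 0x20→b4/s0 MISS; vc=[23,8,11,20]
#12 0x46→b8/s0 VC-HIT; vc=[23,4,11,20]
#13 0x21→b4/s0 VC-HIT; vc=[23,8,11,20]

MISSES = 6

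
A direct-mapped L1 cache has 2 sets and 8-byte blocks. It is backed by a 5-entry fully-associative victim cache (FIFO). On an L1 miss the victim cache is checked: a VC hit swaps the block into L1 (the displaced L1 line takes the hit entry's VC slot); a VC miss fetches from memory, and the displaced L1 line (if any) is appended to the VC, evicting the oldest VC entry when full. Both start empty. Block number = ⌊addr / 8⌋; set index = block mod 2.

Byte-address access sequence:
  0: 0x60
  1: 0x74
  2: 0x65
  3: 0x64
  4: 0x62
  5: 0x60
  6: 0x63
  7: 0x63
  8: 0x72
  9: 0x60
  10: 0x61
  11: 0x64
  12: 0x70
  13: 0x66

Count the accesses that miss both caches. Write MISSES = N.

MISSES = 2

  [0] addr=0x60 blk=12 s=0: MISS | VC []
  [1] addr=0x74 blk=14 s=0: MISS | VC [12]
  [2] addr=0x65 blk=12 s=0: VC-HIT | VC [14]
  [3] addr=0x64 blk=12 s=0: L1-HIT | VC [14]
  [4] addr=0x62 blk=12 s=0: L1-HIT | VC [14]
  [5] addr=0x60 blk=12 s=0: L1-HIT | VC [14]
  [6] addr=0x63 blk=12 s=0: L1-HIT | VC [14]
  [7] addr=0x63 blk=12 s=0: L1-HIT | VC [14]
  [8] addr=0x72 blk=14 s=0: VC-HIT | VC [12]
  [9] addr=0x60 blk=12 s=0: VC-HIT | VC [14]
  [10] addr=0x61 blk=12 s=0: L1-HIT | VC [14]
  [11] addr=0x64 blk=12 s=0: L1-HIT | VC [14]
  [12] addr=0x70 blk=14 s=0: VC-HIT | VC [12]
  [13] addr=0x66 blk=12 s=0: VC-HIT | VC [14]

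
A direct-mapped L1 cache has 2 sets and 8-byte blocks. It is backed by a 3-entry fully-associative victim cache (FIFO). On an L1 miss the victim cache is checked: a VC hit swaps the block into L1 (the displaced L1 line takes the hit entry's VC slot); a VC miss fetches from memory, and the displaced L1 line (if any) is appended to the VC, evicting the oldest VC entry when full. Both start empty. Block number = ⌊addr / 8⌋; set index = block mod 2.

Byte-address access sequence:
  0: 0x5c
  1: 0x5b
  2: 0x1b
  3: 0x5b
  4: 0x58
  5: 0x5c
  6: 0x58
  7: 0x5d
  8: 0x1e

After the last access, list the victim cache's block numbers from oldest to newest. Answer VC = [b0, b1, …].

VC = [11]

  [0] addr=0x5c blk=11 s=1: MISS | VC []
  [1] addr=0x5b blk=11 s=1: L1-HIT | VC []
  [2] addr=0x1b blk=3 s=1: MISS | VC [11]
  [3] addr=0x5b blk=11 s=1: VC-HIT | VC [3]
  [4] addr=0x58 blk=11 s=1: L1-HIT | VC [3]
  [5] addr=0x5c blk=11 s=1: L1-HIT | VC [3]
  [6] addr=0x58 blk=11 s=1: L1-HIT | VC [3]
  [7] addr=0x5d blk=11 s=1: L1-HIT | VC [3]
  [8] addr=0x1e blk=3 s=1: VC-HIT | VC [11]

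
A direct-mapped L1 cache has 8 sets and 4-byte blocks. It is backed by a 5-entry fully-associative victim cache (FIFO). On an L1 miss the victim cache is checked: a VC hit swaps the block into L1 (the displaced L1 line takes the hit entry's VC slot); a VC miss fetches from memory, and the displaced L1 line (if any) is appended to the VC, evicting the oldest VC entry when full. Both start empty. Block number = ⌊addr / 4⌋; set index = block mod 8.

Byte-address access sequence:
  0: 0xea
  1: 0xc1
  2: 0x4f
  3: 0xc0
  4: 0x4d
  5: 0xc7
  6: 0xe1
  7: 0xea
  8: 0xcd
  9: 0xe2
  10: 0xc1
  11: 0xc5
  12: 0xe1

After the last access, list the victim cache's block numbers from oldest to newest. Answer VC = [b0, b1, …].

VC = [48, 19]

  [0] addr=0xea blk=58 s=2: MISS | VC []
  [1] addr=0xc1 blk=48 s=0: MISS | VC []
  [2] addr=0x4f blk=19 s=3: MISS | VC []
  [3] addr=0xc0 blk=48 s=0: L1-HIT | VC []
  [4] addr=0x4d blk=19 s=3: L1-HIT | VC []
  [5] addr=0xc7 blk=49 s=1: MISS | VC []
  [6] addr=0xe1 blk=56 s=0: MISS | VC [48]
  [7] addr=0xea blk=58 s=2: L1-HIT | VC [48]
  [8] addr=0xcd blk=51 s=3: MISS | VC [48, 19]
  [9] addr=0xe2 blk=56 s=0: L1-HIT | VC [48, 19]
  [10] addr=0xc1 blk=48 s=0: VC-HIT | VC [56, 19]
  [11] addr=0xc5 blk=49 s=1: L1-HIT | VC [56, 19]
  [12] addr=0xe1 blk=56 s=0: VC-HIT | VC [48, 19]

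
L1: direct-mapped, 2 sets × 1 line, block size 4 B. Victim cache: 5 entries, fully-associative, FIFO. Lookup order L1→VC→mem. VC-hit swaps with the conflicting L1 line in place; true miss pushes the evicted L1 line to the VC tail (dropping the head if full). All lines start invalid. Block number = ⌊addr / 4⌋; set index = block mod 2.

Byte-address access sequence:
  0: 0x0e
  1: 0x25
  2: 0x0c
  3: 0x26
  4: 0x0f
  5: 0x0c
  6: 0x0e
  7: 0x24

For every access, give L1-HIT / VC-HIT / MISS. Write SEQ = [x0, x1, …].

#0 0xe→b3/s1 MISS; vc=[]
#1 0x25→b9/s1 MISS; vc=[3]
#2 0xc→b3/s1 VC-HIT; vc=[9]
#3 0x26→b9/s1 VC-HIT; vc=[3]
#4 0xf→b3/s1 VC-HIT; vc=[9]
#5 0xc→b3/s1 L1-HIT; vc=[9]
#6 0xe→b3/s1 L1-HIT; vc=[9]
#7 0x24→b9/s1 VC-HIT; vc=[3]

SEQ = [MISS, MISS, VC-HIT, VC-HIT, VC-HIT, L1-HIT, L1-HIT, VC-HIT]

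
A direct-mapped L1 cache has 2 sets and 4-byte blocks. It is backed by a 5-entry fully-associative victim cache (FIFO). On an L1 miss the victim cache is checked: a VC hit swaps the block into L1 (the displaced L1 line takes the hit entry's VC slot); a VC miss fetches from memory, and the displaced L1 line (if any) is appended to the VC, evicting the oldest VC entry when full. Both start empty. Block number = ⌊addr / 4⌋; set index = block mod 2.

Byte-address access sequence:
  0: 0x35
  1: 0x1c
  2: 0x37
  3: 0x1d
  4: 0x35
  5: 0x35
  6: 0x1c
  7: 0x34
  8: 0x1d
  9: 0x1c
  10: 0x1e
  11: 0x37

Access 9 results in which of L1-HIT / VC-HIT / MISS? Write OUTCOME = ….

#0 0x35→b13/s1 MISS; vc=[]
#1 0x1c→b7/s1 MISS; vc=[13]
#2 0x37→b13/s1 VC-HIT; vc=[7]
#3 0x1d→b7/s1 VC-HIT; vc=[13]
#4 0x35→b13/s1 VC-HIT; vc=[7]
#5 0x35→b13/s1 L1-HIT; vc=[7]
#6 0x1c→b7/s1 VC-HIT; vc=[13]
#7 0x34→b13/s1 VC-HIT; vc=[7]
#8 0x1d→b7/s1 VC-HIT; vc=[13]
#9 0x1c→b7/s1 L1-HIT; vc=[13]
#10 0x1e→b7/s1 L1-HIT; vc=[13]
#11 0x37→b13/s1 VC-HIT; vc=[7]

OUTCOME = L1-HIT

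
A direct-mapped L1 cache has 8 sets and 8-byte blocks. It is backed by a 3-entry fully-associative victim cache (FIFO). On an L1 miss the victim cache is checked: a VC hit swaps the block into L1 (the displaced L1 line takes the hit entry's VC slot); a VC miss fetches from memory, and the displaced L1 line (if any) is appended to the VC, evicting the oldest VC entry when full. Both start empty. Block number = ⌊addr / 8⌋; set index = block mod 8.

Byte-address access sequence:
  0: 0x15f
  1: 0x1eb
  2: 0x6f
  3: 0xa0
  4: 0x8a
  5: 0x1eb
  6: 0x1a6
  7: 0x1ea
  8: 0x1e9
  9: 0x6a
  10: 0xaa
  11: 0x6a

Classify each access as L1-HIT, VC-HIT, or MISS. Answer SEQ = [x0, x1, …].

0: 0x15f (blk 43, set 3) → MISS  vc=[]
1: 0x1eb (blk 61, set 5) → MISS  vc=[]
2: 0x6f (blk 13, set 5) → MISS  vc=[61]
3: 0xa0 (blk 20, set 4) → MISS  vc=[61]
4: 0x8a (blk 17, set 1) → MISS  vc=[61]
5: 0x1eb (blk 61, set 5) → VC-HIT  vc=[13]
6: 0x1a6 (blk 52, set 4) → MISS  vc=[13, 20]
7: 0x1ea (blk 61, set 5) → L1-HIT  vc=[13, 20]
8: 0x1e9 (blk 61, set 5) → L1-HIT  vc=[13, 20]
9: 0x6a (blk 13, set 5) → VC-HIT  vc=[61, 20]
10: 0xaa (blk 21, set 5) → MISS  vc=[61, 20, 13]
11: 0x6a (blk 13, set 5) → VC-HIT  vc=[61, 20, 21]

SEQ = [MISS, MISS, MISS, MISS, MISS, VC-HIT, MISS, L1-HIT, L1-HIT, VC-HIT, MISS, VC-HIT]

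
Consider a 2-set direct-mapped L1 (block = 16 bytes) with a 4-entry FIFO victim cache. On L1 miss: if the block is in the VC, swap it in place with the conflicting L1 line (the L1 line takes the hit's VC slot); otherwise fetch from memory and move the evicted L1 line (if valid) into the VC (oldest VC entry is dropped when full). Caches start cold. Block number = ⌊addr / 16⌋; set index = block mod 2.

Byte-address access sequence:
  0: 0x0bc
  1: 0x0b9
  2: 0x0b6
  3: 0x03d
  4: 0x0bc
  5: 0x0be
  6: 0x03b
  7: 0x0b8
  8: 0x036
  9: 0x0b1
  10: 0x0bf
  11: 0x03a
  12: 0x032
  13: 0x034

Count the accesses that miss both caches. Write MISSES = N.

MISSES = 2

  [0] addr=0xbc blk=11 s=1: MISS | VC []
  [1] addr=0xb9 blk=11 s=1: L1-HIT | VC []
  [2] addr=0xb6 blk=11 s=1: L1-HIT | VC []
  [3] addr=0x3d blk=3 s=1: MISS | VC [11]
  [4] addr=0xbc blk=11 s=1: VC-HIT | VC [3]
  [5] addr=0xbe blk=11 s=1: L1-HIT | VC [3]
  [6] addr=0x3b blk=3 s=1: VC-HIT | VC [11]
  [7] addr=0xb8 blk=11 s=1: VC-HIT | VC [3]
  [8] addr=0x36 blk=3 s=1: VC-HIT | VC [11]
  [9] addr=0xb1 blk=11 s=1: VC-HIT | VC [3]
  [10] addr=0xbf blk=11 s=1: L1-HIT | VC [3]
  [11] addr=0x3a blk=3 s=1: VC-HIT | VC [11]
  [12] addr=0x32 blk=3 s=1: L1-HIT | VC [11]
  [13] addr=0x34 blk=3 s=1: L1-HIT | VC [11]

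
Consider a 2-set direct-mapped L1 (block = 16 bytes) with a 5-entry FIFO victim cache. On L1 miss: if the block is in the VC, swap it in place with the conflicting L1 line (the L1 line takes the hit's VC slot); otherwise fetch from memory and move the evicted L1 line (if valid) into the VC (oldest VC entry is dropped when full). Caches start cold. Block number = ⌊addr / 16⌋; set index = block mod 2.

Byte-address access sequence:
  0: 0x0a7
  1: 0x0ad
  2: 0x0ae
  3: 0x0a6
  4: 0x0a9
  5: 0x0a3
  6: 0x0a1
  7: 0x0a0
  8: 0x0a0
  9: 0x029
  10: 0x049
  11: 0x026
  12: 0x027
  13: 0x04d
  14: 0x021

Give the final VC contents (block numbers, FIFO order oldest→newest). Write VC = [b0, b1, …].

VC = [10, 4]

  [0] addr=0xa7 blk=10 s=0: MISS | VC []
  [1] addr=0xad blk=10 s=0: L1-HIT | VC []
  [2] addr=0xae blk=10 s=0: L1-HIT | VC []
  [3] addr=0xa6 blk=10 s=0: L1-HIT | VC []
  [4] addr=0xa9 blk=10 s=0: L1-HIT | VC []
  [5] addr=0xa3 blk=10 s=0: L1-HIT | VC []
  [6] addr=0xa1 blk=10 s=0: L1-HIT | VC []
  [7] addr=0xa0 blk=10 s=0: L1-HIT | VC []
  [8] addr=0xa0 blk=10 s=0: L1-HIT | VC []
  [9] addr=0x29 blk=2 s=0: MISS | VC [10]
  [10] addr=0x49 blk=4 s=0: MISS | VC [10, 2]
  [11] addr=0x26 blk=2 s=0: VC-HIT | VC [10, 4]
  [12] addr=0x27 blk=2 s=0: L1-HIT | VC [10, 4]
  [13] addr=0x4d blk=4 s=0: VC-HIT | VC [10, 2]
  [14] addr=0x21 blk=2 s=0: VC-HIT | VC [10, 4]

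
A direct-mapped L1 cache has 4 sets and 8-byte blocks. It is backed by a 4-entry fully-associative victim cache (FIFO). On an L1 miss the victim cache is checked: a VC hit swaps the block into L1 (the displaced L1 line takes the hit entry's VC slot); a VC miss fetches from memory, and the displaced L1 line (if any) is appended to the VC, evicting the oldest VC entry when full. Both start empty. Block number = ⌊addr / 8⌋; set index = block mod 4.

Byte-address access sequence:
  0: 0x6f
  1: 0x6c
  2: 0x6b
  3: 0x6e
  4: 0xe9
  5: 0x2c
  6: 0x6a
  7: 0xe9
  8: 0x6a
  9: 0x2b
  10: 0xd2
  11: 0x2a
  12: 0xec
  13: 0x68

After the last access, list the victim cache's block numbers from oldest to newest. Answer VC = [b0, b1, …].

VC = [29, 5]

  [0] addr=0x6f blk=13 s=1: MISS | VC []
  [1] addr=0x6c blk=13 s=1: L1-HIT | VC []
  [2] addr=0x6b blk=13 s=1: L1-HIT | VC []
  [3] addr=0x6e blk=13 s=1: L1-HIT | VC []
  [4] addr=0xe9 blk=29 s=1: MISS | VC [13]
  [5] addr=0x2c blk=5 s=1: MISS | VC [13, 29]
  [6] addr=0x6a blk=13 s=1: VC-HIT | VC [5, 29]
  [7] addr=0xe9 blk=29 s=1: VC-HIT | VC [5, 13]
  [8] addr=0x6a blk=13 s=1: VC-HIT | VC [5, 29]
  [9] addr=0x2b blk=5 s=1: VC-HIT | VC [13, 29]
  [10] addr=0xd2 blk=26 s=2: MISS | VC [13, 29]
  [11] addr=0x2a blk=5 s=1: L1-HIT | VC [13, 29]
  [12] addr=0xec blk=29 s=1: VC-HIT | VC [13, 5]
  [13] addr=0x68 blk=13 s=1: VC-HIT | VC [29, 5]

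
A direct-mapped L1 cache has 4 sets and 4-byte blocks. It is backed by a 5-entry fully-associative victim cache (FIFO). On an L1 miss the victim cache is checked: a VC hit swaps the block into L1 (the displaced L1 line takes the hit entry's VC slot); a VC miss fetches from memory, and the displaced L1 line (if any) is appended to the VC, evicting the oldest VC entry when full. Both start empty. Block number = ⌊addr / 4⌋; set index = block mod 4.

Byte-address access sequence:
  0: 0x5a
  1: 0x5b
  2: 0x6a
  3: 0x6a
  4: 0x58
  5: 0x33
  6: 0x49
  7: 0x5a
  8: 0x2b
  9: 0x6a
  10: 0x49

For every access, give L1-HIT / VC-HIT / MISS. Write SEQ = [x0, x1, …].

#0 0x5a→b22/s2 MISS; vc=[]
#1 0x5b→b22/s2 L1-HIT; vc=[]
#2 0x6a→b26/s2 MISS; vc=[22]
#3 0x6a→b26/s2 L1-HIT; vc=[22]
#4 0x58→b22/s2 VC-HIT; vc=[26]
#5 0x33→b12/s0 MISS; vc=[26]
#6 0x49→b18/s2 MISS; vc=[26,22]
#7 0x5a→b22/s2 VC-HIT; vc=[26,18]
#8 0x2b→b10/s2 MISS; vc=[26,18,22]
#9 0x6a→b26/s2 VC-HIT; vc=[10,18,22]
#10 0x49→b18/s2 VC-HIT; vc=[10,26,22]

SEQ = [MISS, L1-HIT, MISS, L1-HIT, VC-HIT, MISS, MISS, VC-HIT, MISS, VC-HIT, VC-HIT]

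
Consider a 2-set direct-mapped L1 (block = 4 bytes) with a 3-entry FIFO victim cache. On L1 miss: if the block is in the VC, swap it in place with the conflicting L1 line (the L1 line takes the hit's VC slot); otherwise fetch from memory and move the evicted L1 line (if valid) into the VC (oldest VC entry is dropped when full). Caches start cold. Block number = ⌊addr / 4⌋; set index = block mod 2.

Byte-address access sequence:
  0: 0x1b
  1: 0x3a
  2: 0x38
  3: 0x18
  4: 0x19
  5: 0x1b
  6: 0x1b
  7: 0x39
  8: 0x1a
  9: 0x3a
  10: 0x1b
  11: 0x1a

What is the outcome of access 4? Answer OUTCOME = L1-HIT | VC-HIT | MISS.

OUTCOME = L1-HIT

#0 0x1b→b6/s0 MISS; vc=[]
#1 0x3a→b14/s0 MISS; vc=[6]
#2 0x38→b14/s0 L1-HIT; vc=[6]
#3 0x18→b6/s0 VC-HIT; vc=[14]
#4 0x19→b6/s0 L1-HIT; vc=[14]
#5 0x1b→b6/s0 L1-HIT; vc=[14]
#6 0x1b→b6/s0 L1-HIT; vc=[14]
#7 0x39→b14/s0 VC-HIT; vc=[6]
#8 0x1a→b6/s0 VC-HIT; vc=[14]
#9 0x3a→b14/s0 VC-HIT; vc=[6]
#10 0x1b→b6/s0 VC-HIT; vc=[14]
#11 0x1a→b6/s0 L1-HIT; vc=[14]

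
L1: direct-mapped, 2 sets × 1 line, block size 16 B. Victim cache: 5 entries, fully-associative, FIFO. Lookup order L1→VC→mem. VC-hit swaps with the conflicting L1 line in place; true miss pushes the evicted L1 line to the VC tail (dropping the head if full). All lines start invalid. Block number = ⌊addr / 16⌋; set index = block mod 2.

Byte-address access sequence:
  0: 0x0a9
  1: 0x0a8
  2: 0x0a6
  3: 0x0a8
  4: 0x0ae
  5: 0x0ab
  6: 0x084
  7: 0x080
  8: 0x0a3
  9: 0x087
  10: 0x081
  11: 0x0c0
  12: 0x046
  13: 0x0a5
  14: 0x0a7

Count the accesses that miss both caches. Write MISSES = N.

#0 0xa9→b10/s0 MISS; vc=[]
#1 0xa8→b10/s0 L1-HIT; vc=[]
#2 0xa6→b10/s0 L1-HIT; vc=[]
#3 0xa8→b10/s0 L1-HIT; vc=[]
#4 0xae→b10/s0 L1-HIT; vc=[]
#5 0xab→b10/s0 L1-HIT; vc=[]
#6 0x84→b8/s0 MISS; vc=[10]
#7 0x80→b8/s0 L1-HIT; vc=[10]
#8 0xa3→b10/s0 VC-HIT; vc=[8]
#9 0x87→b8/s0 VC-HIT; vc=[10]
#10 0x81→b8/s0 L1-HIT; vc=[10]
#11 0xc0→b12/s0 MISS; vc=[10,8]
#12 0x46→b4/s0 MISS; vc=[10,8,12]
#13 0xa5→b10/s0 VC-HIT; vc=[4,8,12]
#14 0xa7→b10/s0 L1-HIT; vc=[4,8,12]

MISSES = 4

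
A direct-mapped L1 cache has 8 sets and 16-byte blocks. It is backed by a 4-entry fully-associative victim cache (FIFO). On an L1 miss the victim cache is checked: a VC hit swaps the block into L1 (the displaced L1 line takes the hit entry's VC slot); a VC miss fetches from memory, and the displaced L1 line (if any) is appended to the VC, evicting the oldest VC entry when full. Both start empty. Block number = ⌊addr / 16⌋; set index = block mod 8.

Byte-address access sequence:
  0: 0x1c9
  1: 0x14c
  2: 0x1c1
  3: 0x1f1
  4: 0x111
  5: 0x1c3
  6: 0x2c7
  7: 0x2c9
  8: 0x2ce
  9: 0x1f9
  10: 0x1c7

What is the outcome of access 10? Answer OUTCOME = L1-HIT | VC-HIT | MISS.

0: 0x1c9 (blk 28, set 4) → MISS  vc=[]
1: 0x14c (blk 20, set 4) → MISS  vc=[28]
2: 0x1c1 (blk 28, set 4) → VC-HIT  vc=[20]
3: 0x1f1 (blk 31, set 7) → MISS  vc=[20]
4: 0x111 (blk 17, set 1) → MISS  vc=[20]
5: 0x1c3 (blk 28, set 4) → L1-HIT  vc=[20]
6: 0x2c7 (blk 44, set 4) → MISS  vc=[20, 28]
7: 0x2c9 (blk 44, set 4) → L1-HIT  vc=[20, 28]
8: 0x2ce (blk 44, set 4) → L1-HIT  vc=[20, 28]
9: 0x1f9 (blk 31, set 7) → L1-HIT  vc=[20, 28]
10: 0x1c7 (blk 28, set 4) → VC-HIT  vc=[20, 44]

OUTCOME = VC-HIT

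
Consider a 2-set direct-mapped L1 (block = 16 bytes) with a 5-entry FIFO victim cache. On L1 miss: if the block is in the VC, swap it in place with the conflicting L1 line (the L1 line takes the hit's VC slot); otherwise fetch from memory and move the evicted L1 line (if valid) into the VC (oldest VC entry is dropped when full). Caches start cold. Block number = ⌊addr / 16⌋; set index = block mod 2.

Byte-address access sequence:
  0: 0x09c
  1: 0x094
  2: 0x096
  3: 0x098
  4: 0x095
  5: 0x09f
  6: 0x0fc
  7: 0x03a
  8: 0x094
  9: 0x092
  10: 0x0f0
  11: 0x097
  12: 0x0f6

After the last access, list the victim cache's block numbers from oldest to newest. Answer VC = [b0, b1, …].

#0 0x9c→b9/s1 MISS; vc=[]
#1 0x94→b9/s1 L1-HIT; vc=[]
#2 0x96→b9/s1 L1-HIT; vc=[]
#3 0x98→b9/s1 L1-HIT; vc=[]
#4 0x95→b9/s1 L1-HIT; vc=[]
#5 0x9f→b9/s1 L1-HIT; vc=[]
#6 0xfc→b15/s1 MISS; vc=[9]
#7 0x3a→b3/s1 MISS; vc=[9,15]
#8 0x94→b9/s1 VC-HIT; vc=[3,15]
#9 0x92→b9/s1 L1-HIT; vc=[3,15]
#10 0xf0→b15/s1 VC-HIT; vc=[3,9]
#11 0x97→b9/s1 VC-HIT; vc=[3,15]
#12 0xf6→b15/s1 VC-HIT; vc=[3,9]

VC = [3, 9]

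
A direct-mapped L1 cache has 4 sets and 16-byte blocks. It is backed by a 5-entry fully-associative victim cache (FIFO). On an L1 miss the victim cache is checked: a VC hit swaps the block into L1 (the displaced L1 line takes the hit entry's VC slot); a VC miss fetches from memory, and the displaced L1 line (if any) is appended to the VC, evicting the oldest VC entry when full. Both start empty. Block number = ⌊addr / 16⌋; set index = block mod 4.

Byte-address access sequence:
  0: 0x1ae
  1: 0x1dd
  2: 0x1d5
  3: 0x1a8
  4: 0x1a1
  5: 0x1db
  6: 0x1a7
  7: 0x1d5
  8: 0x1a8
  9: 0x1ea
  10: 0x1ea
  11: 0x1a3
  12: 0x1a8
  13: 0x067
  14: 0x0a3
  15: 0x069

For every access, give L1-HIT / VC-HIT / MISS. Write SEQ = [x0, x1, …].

SEQ = [MISS, MISS, L1-HIT, L1-HIT, L1-HIT, L1-HIT, L1-HIT, L1-HIT, L1-HIT, MISS, L1-HIT, VC-HIT, L1-HIT, MISS, MISS, VC-HIT]

0: 0x1ae (blk 26, set 2) → MISS  vc=[]
1: 0x1dd (blk 29, set 1) → MISS  vc=[]
2: 0x1d5 (blk 29, set 1) → L1-HIT  vc=[]
3: 0x1a8 (blk 26, set 2) → L1-HIT  vc=[]
4: 0x1a1 (blk 26, set 2) → L1-HIT  vc=[]
5: 0x1db (blk 29, set 1) → L1-HIT  vc=[]
6: 0x1a7 (blk 26, set 2) → L1-HIT  vc=[]
7: 0x1d5 (blk 29, set 1) → L1-HIT  vc=[]
8: 0x1a8 (blk 26, set 2) → L1-HIT  vc=[]
9: 0x1ea (blk 30, set 2) → MISS  vc=[26]
10: 0x1ea (blk 30, set 2) → L1-HIT  vc=[26]
11: 0x1a3 (blk 26, set 2) → VC-HIT  vc=[30]
12: 0x1a8 (blk 26, set 2) → L1-HIT  vc=[30]
13: 0x67 (blk 6, set 2) → MISS  vc=[30, 26]
14: 0xa3 (blk 10, set 2) → MISS  vc=[30, 26, 6]
15: 0x69 (blk 6, set 2) → VC-HIT  vc=[30, 26, 10]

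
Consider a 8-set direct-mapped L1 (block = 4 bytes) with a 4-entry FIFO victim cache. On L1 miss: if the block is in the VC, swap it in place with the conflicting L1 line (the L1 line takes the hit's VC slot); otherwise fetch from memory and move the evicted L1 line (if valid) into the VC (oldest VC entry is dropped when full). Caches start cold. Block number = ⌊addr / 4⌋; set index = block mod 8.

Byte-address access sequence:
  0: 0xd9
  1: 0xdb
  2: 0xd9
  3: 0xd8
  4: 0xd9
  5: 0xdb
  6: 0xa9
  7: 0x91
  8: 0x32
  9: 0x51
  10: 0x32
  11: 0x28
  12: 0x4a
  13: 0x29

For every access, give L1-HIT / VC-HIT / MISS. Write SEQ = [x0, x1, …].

  [0] addr=0xd9 blk=54 s=6: MISS | VC []
  [1] addr=0xdb blk=54 s=6: L1-HIT | VC []
  [2] addr=0xd9 blk=54 s=6: L1-HIT | VC []
  [3] addr=0xd8 blk=54 s=6: L1-HIT | VC []
  [4] addr=0xd9 blk=54 s=6: L1-HIT | VC []
  [5] addr=0xdb blk=54 s=6: L1-HIT | VC []
  [6] addr=0xa9 blk=42 s=2: MISS | VC []
  [7] addr=0x91 blk=36 s=4: MISS | VC []
  [8] addr=0x32 blk=12 s=4: MISS | VC [36]
  [9] addr=0x51 blk=20 s=4: MISS | VC [36, 12]
  [10] addr=0x32 blk=12 s=4: VC-HIT | VC [36, 20]
  [11] addr=0x28 blk=10 s=2: MISS | VC [36, 20, 42]
  [12] addr=0x4a blk=18 s=2: MISS | VC [36, 20, 42, 10]
  [13] addr=0x29 blk=10 s=2: VC-HIT | VC [36, 20, 42, 18]

SEQ = [MISS, L1-HIT, L1-HIT, L1-HIT, L1-HIT, L1-HIT, MISS, MISS, MISS, MISS, VC-HIT, MISS, MISS, VC-HIT]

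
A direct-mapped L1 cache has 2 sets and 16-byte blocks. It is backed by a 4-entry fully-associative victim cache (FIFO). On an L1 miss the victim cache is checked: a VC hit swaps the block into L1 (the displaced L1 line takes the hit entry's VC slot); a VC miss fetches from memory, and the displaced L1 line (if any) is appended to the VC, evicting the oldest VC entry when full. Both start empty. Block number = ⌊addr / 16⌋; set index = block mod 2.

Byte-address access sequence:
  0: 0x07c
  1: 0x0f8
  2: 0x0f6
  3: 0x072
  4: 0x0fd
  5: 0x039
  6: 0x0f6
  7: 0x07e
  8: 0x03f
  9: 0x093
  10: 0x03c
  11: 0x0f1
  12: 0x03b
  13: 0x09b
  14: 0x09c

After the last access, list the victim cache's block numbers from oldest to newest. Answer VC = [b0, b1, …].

VC = [15, 7, 3]

  [0] addr=0x7c blk=7 s=1: MISS | VC []
  [1] addr=0xf8 blk=15 s=1: MISS | VC [7]
  [2] addr=0xf6 blk=15 s=1: L1-HIT | VC [7]
  [3] addr=0x72 blk=7 s=1: VC-HIT | VC [15]
  [4] addr=0xfd blk=15 s=1: VC-HIT | VC [7]
  [5] addr=0x39 blk=3 s=1: MISS | VC [7, 15]
  [6] addr=0xf6 blk=15 s=1: VC-HIT | VC [7, 3]
  [7] addr=0x7e blk=7 s=1: VC-HIT | VC [15, 3]
  [8] addr=0x3f blk=3 s=1: VC-HIT | VC [15, 7]
  [9] addr=0x93 blk=9 s=1: MISS | VC [15, 7, 3]
  [10] addr=0x3c blk=3 s=1: VC-HIT | VC [15, 7, 9]
  [11] addr=0xf1 blk=15 s=1: VC-HIT | VC [3, 7, 9]
  [12] addr=0x3b blk=3 s=1: VC-HIT | VC [15, 7, 9]
  [13] addr=0x9b blk=9 s=1: VC-HIT | VC [15, 7, 3]
  [14] addr=0x9c blk=9 s=1: L1-HIT | VC [15, 7, 3]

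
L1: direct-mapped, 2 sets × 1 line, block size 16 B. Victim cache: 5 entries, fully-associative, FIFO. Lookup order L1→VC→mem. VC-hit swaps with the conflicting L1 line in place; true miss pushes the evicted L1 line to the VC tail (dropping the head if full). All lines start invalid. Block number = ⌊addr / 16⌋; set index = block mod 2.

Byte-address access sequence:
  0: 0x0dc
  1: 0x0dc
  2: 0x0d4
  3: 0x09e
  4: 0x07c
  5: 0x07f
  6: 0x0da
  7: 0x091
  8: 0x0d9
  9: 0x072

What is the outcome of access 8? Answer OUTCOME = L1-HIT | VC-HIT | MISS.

OUTCOME = VC-HIT

#0 0xdc→b13/s1 MISS; vc=[]
#1 0xdc→b13/s1 L1-HIT; vc=[]
#2 0xd4→b13/s1 L1-HIT; vc=[]
#3 0x9e→b9/s1 MISS; vc=[13]
#4 0x7c→b7/s1 MISS; vc=[13,9]
#5 0x7f→b7/s1 L1-HIT; vc=[13,9]
#6 0xda→b13/s1 VC-HIT; vc=[7,9]
#7 0x91→b9/s1 VC-HIT; vc=[7,13]
#8 0xd9→b13/s1 VC-HIT; vc=[7,9]
#9 0x72→b7/s1 VC-HIT; vc=[13,9]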